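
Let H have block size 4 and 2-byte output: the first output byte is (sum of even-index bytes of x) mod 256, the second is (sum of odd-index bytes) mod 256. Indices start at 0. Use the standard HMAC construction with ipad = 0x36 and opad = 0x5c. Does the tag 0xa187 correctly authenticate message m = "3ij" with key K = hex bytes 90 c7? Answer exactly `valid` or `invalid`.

valid

Key hex bytes 90 c7 is 2 bytes ≤ B = 4; zero-pad to 4 bytes: K' = 90 c7 00 00.
K' ⊕ ipad = a6 f1 36 36; K' ⊕ opad = cc 9b 5c 5c.
Inner hash: even-index sum = 377 mod 256 = 121; odd-index sum = 400 mod 256 = 144 → 79 90.
Outer hash (recomputed tag): even-index sum = 417 mod 256 = 161; odd-index sum = 391 mod 256 = 135 → a1 87.
Recomputed tag = a187; claimed = a187 → match.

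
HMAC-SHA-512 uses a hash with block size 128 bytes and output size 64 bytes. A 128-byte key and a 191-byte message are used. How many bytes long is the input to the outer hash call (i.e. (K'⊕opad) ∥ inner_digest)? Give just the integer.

Key is 128 ≤ 128 bytes, zero-padded: |K'| = 128.
Outer input = (K'⊕opad) ∥ H(inner) → 128 + 64 = 192 bytes.

192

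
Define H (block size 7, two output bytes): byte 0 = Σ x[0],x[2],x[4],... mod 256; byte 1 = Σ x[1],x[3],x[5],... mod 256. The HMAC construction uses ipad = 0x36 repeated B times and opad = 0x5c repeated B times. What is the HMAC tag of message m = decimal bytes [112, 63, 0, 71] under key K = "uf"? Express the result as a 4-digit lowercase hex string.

695d

Key "uf" = 75 66 is 2 bytes ≤ B = 7; zero-pad to 7 bytes: K' = 75 66 00 00 00 00 00.
K' ⊕ ipad = 43 50 36 36 36 36 36.  K' ⊕ opad = 29 3a 5c 5c 5c 5c 5c.
Inner input = (K'⊕ipad) ∥ m = 43 50 36 36 36 36 36 ∥ 70 3f 00 47.
Inner hash: even-index sum = 363 mod 256 = 107; odd-index sum = 300 mod 256 = 44 → 6b 2c.
Outer input = (K'⊕opad) ∥ inner = 29 3a 5c 5c 5c 5c 5c ∥ 6b 2c.
Outer hash (tag): even-index sum = 361 mod 256 = 105; odd-index sum = 349 mod 256 = 93 → 69 5d.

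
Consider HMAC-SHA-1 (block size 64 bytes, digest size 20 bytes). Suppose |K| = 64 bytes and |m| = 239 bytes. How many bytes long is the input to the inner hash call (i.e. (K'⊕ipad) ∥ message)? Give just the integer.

303

Key is 64 ≤ 64 bytes, zero-padded: |K'| = 64.
Inner input = (K'⊕ipad) ∥ m → 64 + 239 = 303 bytes.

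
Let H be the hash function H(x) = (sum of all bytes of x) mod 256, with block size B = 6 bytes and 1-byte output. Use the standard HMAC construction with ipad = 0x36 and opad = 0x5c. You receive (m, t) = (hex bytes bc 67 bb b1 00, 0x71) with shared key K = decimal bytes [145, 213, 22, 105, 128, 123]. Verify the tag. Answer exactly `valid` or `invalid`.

Key decimal bytes [145, 213, 22, 105, 128, 123] = 91 d5 16 69 80 7b is exactly B = 6 bytes: K' = 91 d5 16 69 80 7b.
K' ⊕ ipad = a7 e3 20 5f b6 4d; K' ⊕ opad = cd 89 4a 35 dc 27.
Inner hash: sum = 167+227+32+95+182+77+188+103+187+177+0 = 1435; mod 256 = 155 → 9b.
Outer hash (recomputed tag): sum = 205+137+74+53+220+39+155 = 883; mod 256 = 115 → 73.
Recomputed tag = 73; claimed = 71 → mismatch.

invalid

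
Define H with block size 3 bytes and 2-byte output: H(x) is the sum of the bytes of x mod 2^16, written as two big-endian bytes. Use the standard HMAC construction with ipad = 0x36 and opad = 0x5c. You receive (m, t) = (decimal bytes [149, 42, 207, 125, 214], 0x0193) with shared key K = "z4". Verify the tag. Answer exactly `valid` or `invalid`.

Key "z4" = 7a 34 is 2 bytes ≤ B = 3; zero-pad to 3 bytes: K' = 7a 34 00.
K' ⊕ ipad = 4c 02 36; K' ⊕ opad = 26 68 5c.
Inner hash: sum = 76+2+54+149+42+207+125+214 = 869 → 03 65.
Outer hash (recomputed tag): sum = 38+104+92+3+101 = 338 → 01 52.
Recomputed tag = 0152; claimed = 0193 → mismatch.

invalid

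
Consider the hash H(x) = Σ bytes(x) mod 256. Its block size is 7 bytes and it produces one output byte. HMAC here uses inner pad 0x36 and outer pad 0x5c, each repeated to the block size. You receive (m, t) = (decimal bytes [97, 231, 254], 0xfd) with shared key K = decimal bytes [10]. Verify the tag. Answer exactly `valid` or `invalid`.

invalid

Key decimal bytes [10] = 0a is 1 byte ≤ B = 7; zero-pad to 7 bytes: K' = 0a 00 00 00 00 00 00.
K' ⊕ ipad = 3c 36 36 36 36 36 36; K' ⊕ opad = 56 5c 5c 5c 5c 5c 5c.
Inner hash: sum = 60+54+54+54+54+54+54+97+231+254 = 966; mod 256 = 198 → c6.
Outer hash (recomputed tag): sum = 86+92+92+92+92+92+92+198 = 836; mod 256 = 68 → 44.
Recomputed tag = 44; claimed = fd → mismatch.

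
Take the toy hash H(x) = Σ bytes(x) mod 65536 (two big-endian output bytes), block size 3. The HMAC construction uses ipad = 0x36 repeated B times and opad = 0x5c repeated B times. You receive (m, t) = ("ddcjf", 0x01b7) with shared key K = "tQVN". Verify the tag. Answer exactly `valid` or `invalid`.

Key "tQVN" = 74 51 56 4e is 4 bytes > B = 3, so hash it first: H(key) = 01 69, then zero-pad to 3 bytes: K' = 01 69 00.
K' ⊕ ipad = 37 5f 36; K' ⊕ opad = 5d 35 5c.
Inner hash: sum = 55+95+54+100+100+99+106+102 = 711 → 02 c7.
Outer hash (recomputed tag): sum = 93+53+92+2+199 = 439 → 01 b7.
Recomputed tag = 01b7; claimed = 01b7 → match.

valid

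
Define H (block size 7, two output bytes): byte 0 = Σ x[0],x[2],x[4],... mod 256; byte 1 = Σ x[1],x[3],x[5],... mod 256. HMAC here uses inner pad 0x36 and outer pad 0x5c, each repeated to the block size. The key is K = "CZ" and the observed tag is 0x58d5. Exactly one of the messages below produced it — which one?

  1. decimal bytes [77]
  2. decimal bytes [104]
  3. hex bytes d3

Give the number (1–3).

Key "CZ" = 43 5a is 2 bytes ≤ B = 7; zero-pad to 7 bytes: K' = 43 5a 00 00 00 00 00.
K' ⊕ ipad = 75 6c 36 36 36 36 36; K' ⊕ opad = 1f 06 5c 5c 5c 5c 5c.
m1: inner = H(75 6c 36 36 36 36 36 4d) = 17 25; tag = H(1f 06 5c 5c 5c 5c 5c 17 25) = 58d5 ← matches
m2: inner = H(75 6c 36 36 36 36 36 68) = 17 40; tag = H(1f 06 5c 5c 5c 5c 5c 17 40) = 73d5
m3: inner = H(75 6c 36 36 36 36 36 d3) = 17 ab; tag = H(1f 06 5c 5c 5c 5c 5c 17 ab) = ded5

1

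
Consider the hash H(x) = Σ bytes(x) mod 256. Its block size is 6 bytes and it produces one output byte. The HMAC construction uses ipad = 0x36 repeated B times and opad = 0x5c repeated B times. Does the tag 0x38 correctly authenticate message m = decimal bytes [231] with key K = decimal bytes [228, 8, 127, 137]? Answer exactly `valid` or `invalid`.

Key decimal bytes [228, 8, 127, 137] = e4 08 7f 89 is 4 bytes ≤ B = 6; zero-pad to 6 bytes: K' = e4 08 7f 89 00 00.
K' ⊕ ipad = d2 3e 49 bf 36 36; K' ⊕ opad = b8 54 23 d5 5c 5c.
Inner hash: sum = 210+62+73+191+54+54+231 = 875; mod 256 = 107 → 6b.
Outer hash (recomputed tag): sum = 184+84+35+213+92+92+107 = 807; mod 256 = 39 → 27.
Recomputed tag = 27; claimed = 38 → mismatch.

invalid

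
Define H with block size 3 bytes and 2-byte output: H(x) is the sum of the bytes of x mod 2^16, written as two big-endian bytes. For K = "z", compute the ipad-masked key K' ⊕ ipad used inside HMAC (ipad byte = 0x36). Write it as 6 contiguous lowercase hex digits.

Key "z" = 7a is 1 byte ≤ B = 3; zero-pad to 3 bytes: K' = 7a 00 00.
XOR each byte with 0x36: 7a⊕36=4c, 00⊕36=36, 00⊕36=36.

4c3636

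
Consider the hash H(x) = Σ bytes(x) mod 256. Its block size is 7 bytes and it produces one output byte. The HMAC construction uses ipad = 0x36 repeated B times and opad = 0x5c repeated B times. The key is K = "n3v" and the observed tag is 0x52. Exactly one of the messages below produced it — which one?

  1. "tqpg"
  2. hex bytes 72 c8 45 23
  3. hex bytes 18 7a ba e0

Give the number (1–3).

2

Key "n3v" = 6e 33 76 is 3 bytes ≤ B = 7; zero-pad to 7 bytes: K' = 6e 33 76 00 00 00 00.
K' ⊕ ipad = 58 05 40 36 36 36 36; K' ⊕ opad = 32 6f 2a 5c 5c 5c 5c.
m1: inner = H(58 05 40 36 36 36 36 74 71 70 67) = 31; tag = H(32 6f 2a 5c 5c 5c 5c 31) = 6c
m2: inner = H(58 05 40 36 36 36 36 72 c8 45 23) = 17; tag = H(32 6f 2a 5c 5c 5c 5c 17) = 52 ← matches
m3: inner = H(58 05 40 36 36 36 36 18 7a ba e0) = a1; tag = H(32 6f 2a 5c 5c 5c 5c a1) = dc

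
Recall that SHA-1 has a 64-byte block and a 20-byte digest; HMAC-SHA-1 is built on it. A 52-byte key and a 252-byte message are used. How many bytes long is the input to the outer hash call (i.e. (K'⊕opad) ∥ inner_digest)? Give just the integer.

Key is 52 ≤ 64 bytes, zero-padded: |K'| = 64.
Outer input = (K'⊕opad) ∥ H(inner) → 64 + 20 = 84 bytes.

84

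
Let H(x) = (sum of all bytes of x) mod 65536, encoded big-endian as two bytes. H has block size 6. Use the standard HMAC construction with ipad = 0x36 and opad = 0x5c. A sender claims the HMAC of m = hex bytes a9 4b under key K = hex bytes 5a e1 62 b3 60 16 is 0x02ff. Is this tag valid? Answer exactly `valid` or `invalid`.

Key hex bytes 5a e1 62 b3 60 16 is exactly B = 6 bytes: K' = 5a e1 62 b3 60 16.
K' ⊕ ipad = 6c d7 54 85 56 20; K' ⊕ opad = 06 bd 3e ef 3c 4a.
Inner hash: sum = 108+215+84+133+86+32+169+75 = 902 → 03 86.
Outer hash (recomputed tag): sum = 6+189+62+239+60+74+3+134 = 767 → 02 ff.
Recomputed tag = 02ff; claimed = 02ff → match.

valid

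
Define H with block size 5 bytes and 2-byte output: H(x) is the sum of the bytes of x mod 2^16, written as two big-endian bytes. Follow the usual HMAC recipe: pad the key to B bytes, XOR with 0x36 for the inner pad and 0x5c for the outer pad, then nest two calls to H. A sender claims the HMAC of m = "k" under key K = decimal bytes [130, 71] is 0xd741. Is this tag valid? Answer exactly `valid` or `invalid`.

Key decimal bytes [130, 71] = 82 47 is 2 bytes ≤ B = 5; zero-pad to 5 bytes: K' = 82 47 00 00 00.
K' ⊕ ipad = b4 71 36 36 36; K' ⊕ opad = de 1b 5c 5c 5c.
Inner hash: sum = 180+113+54+54+54+107 = 562 → 02 32.
Outer hash (recomputed tag): sum = 222+27+92+92+92+2+50 = 577 → 02 41.
Recomputed tag = 0241; claimed = d741 → mismatch.

invalid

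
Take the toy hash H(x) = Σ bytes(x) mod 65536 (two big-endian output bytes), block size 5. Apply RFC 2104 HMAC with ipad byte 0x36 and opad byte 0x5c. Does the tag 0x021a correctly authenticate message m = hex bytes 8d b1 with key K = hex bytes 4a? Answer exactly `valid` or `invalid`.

Key hex bytes 4a is 1 byte ≤ B = 5; zero-pad to 5 bytes: K' = 4a 00 00 00 00.
K' ⊕ ipad = 7c 36 36 36 36; K' ⊕ opad = 16 5c 5c 5c 5c.
Inner hash: sum = 124+54+54+54+54+141+177 = 658 → 02 92.
Outer hash (recomputed tag): sum = 22+92+92+92+92+2+146 = 538 → 02 1a.
Recomputed tag = 021a; claimed = 021a → match.

valid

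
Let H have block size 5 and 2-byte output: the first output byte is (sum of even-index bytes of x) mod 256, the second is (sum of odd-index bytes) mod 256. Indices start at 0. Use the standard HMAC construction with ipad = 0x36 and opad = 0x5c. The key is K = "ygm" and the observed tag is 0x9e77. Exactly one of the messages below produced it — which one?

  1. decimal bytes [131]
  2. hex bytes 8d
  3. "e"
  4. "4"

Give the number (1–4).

3

Key "ygm" = 79 67 6d is 3 bytes ≤ B = 5; zero-pad to 5 bytes: K' = 79 67 6d 00 00.
K' ⊕ ipad = 4f 51 5b 36 36; K' ⊕ opad = 25 3b 31 5c 5c.
m1: inner = H(4f 51 5b 36 36 83) = e0 0a; tag = H(25 3b 31 5c 5c e0 0a) = bc77
m2: inner = H(4f 51 5b 36 36 8d) = e0 14; tag = H(25 3b 31 5c 5c e0 14) = c677
m3: inner = H(4f 51 5b 36 36 65) = e0 ec; tag = H(25 3b 31 5c 5c e0 ec) = 9e77 ← matches
m4: inner = H(4f 51 5b 36 36 34) = e0 bb; tag = H(25 3b 31 5c 5c e0 bb) = 6d77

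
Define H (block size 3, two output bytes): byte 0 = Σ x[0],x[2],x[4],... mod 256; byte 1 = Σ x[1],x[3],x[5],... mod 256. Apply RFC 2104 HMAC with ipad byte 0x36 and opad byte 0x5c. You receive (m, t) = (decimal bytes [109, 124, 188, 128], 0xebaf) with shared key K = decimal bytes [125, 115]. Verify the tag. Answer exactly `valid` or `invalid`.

Key decimal bytes [125, 115] = 7d 73 is 2 bytes ≤ B = 3; zero-pad to 3 bytes: K' = 7d 73 00.
K' ⊕ ipad = 4b 45 36; K' ⊕ opad = 21 2f 5c.
Inner hash: even-index sum = 381 mod 256 = 125; odd-index sum = 366 mod 256 = 110 → 7d 6e.
Outer hash (recomputed tag): even-index sum = 235 mod 256 = 235; odd-index sum = 172 mod 256 = 172 → eb ac.
Recomputed tag = ebac; claimed = ebaf → mismatch.

invalid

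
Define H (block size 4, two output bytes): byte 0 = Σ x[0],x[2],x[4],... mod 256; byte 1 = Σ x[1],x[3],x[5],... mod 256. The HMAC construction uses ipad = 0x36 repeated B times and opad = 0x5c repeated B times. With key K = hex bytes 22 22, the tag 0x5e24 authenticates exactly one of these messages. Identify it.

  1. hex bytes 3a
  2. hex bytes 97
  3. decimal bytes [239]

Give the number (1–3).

Key hex bytes 22 22 is 2 bytes ≤ B = 4; zero-pad to 4 bytes: K' = 22 22 00 00.
K' ⊕ ipad = 14 14 36 36; K' ⊕ opad = 7e 7e 5c 5c.
m1: inner = H(14 14 36 36 3a) = 84 4a; tag = H(7e 7e 5c 5c 84 4a) = 5e24 ← matches
m2: inner = H(14 14 36 36 97) = e1 4a; tag = H(7e 7e 5c 5c e1 4a) = bb24
m3: inner = H(14 14 36 36 ef) = 39 4a; tag = H(7e 7e 5c 5c 39 4a) = 1324

1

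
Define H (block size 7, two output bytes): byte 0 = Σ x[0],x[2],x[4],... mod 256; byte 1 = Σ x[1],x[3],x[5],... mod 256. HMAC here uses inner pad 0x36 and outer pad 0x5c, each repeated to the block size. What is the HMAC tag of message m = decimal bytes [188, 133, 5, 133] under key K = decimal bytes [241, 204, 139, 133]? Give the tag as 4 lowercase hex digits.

e0bf

Key decimal bytes [241, 204, 139, 133] = f1 cc 8b 85 is 4 bytes ≤ B = 7; zero-pad to 7 bytes: K' = f1 cc 8b 85 00 00 00.
K' ⊕ ipad = c7 fa bd b3 36 36 36.  K' ⊕ opad = ad 90 d7 d9 5c 5c 5c.
Inner input = (K'⊕ipad) ∥ m = c7 fa bd b3 36 36 36 ∥ bc 85 05 85.
Inner hash: even-index sum = 762 mod 256 = 250; odd-index sum = 676 mod 256 = 164 → fa a4.
Outer input = (K'⊕opad) ∥ inner = ad 90 d7 d9 5c 5c 5c ∥ fa a4.
Outer hash (tag): even-index sum = 736 mod 256 = 224; odd-index sum = 703 mod 256 = 191 → e0 bf.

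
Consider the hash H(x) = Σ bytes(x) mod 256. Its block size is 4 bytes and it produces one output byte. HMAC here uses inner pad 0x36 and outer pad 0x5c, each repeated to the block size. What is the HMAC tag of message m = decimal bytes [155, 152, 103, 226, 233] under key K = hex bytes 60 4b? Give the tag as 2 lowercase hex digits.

Key hex bytes 60 4b is 2 bytes ≤ B = 4; zero-pad to 4 bytes: K' = 60 4b 00 00.
K' ⊕ ipad = 56 7d 36 36.  K' ⊕ opad = 3c 17 5c 5c.
Inner input = (K'⊕ipad) ∥ m = 56 7d 36 36 ∥ 9b 98 67 e2 e9.
Inner hash: sum = 86+125+54+54+155+152+103+226+233 = 1188; mod 256 = 164 → a4.
Outer input = (K'⊕opad) ∥ inner = 3c 17 5c 5c ∥ a4.
Outer hash (tag): sum = 60+23+92+92+164 = 431; mod 256 = 175 → af.

af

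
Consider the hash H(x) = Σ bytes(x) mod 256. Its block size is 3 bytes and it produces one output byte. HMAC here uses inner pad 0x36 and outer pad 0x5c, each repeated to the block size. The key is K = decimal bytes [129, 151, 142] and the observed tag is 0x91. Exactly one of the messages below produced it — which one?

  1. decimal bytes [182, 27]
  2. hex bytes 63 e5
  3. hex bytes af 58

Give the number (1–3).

Key decimal bytes [129, 151, 142] = 81 97 8e is exactly B = 3 bytes: K' = 81 97 8e.
K' ⊕ ipad = b7 a1 b8; K' ⊕ opad = dd cb d2.
m1: inner = H(b7 a1 b8 b6 1b) = e1; tag = H(dd cb d2 e1) = 5b
m2: inner = H(b7 a1 b8 63 e5) = 58; tag = H(dd cb d2 58) = d2
m3: inner = H(b7 a1 b8 af 58) = 17; tag = H(dd cb d2 17) = 91 ← matches

3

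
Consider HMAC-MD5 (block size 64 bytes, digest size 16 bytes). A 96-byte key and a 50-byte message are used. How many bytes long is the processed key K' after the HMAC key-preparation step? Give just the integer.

64

Key is 96 > 64 bytes, so it is hashed to 16 bytes then zero-padded to 64: |K'| = 64.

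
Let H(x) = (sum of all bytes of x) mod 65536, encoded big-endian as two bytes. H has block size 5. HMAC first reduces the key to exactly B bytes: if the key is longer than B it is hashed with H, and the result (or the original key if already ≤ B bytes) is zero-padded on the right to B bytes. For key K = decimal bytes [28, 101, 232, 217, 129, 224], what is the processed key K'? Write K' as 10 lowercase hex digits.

|K| = 6 > B = 5, so first hash the key.
H(K): sum = 28+101+232+217+129+224 = 931 → 03 a3.
Zero-pad H(K) = 03 a3 to 5 bytes: K' = 03 a3 00 00 00.

03a3000000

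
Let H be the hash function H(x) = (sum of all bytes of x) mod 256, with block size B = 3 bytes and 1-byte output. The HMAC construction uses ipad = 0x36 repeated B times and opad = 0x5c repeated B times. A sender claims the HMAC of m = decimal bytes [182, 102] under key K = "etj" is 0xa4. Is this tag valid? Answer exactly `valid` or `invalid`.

Key "etj" = 65 74 6a is exactly B = 3 bytes: K' = 65 74 6a.
K' ⊕ ipad = 53 42 5c; K' ⊕ opad = 39 28 36.
Inner hash: sum = 83+66+92+182+102 = 525; mod 256 = 13 → 0d.
Outer hash (recomputed tag): sum = 57+40+54+13 = 164 → a4.
Recomputed tag = a4; claimed = a4 → match.

valid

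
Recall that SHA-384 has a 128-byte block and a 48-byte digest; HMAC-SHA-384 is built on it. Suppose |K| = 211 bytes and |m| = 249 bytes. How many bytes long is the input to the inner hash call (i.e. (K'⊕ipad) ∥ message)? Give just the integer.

Key is 211 > 128 bytes, so it is hashed to 48 bytes then zero-padded to 128: |K'| = 128.
Inner input = (K'⊕ipad) ∥ m → 128 + 249 = 377 bytes.

377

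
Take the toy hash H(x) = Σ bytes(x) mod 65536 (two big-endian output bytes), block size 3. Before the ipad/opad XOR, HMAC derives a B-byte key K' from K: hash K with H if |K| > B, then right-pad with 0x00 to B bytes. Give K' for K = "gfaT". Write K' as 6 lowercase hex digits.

018200

|K| = 4 > B = 3, so first hash the key.
H(K): sum = 103+102+97+84 = 386 → 01 82.
Zero-pad H(K) = 01 82 to 3 bytes: K' = 01 82 00.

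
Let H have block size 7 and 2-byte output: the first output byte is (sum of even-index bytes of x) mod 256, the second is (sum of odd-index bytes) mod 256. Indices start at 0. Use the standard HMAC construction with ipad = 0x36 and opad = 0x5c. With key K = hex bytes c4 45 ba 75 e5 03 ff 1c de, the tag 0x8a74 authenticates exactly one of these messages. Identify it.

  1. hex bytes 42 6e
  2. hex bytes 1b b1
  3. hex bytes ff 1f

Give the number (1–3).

Key hex bytes c4 45 ba 75 e5 03 ff 1c de is 9 bytes > B = 7, so hash it first: H(key) = 40 d9, then zero-pad to 7 bytes: K' = 40 d9 00 00 00 00 00.
K' ⊕ ipad = 76 ef 36 36 36 36 36; K' ⊕ opad = 1c 85 5c 5c 5c 5c 5c.
m1: inner = H(76 ef 36 36 36 36 36 42 6e) = 86 9d; tag = H(1c 85 5c 5c 5c 5c 5c 86 9d) = cdc3
m2: inner = H(76 ef 36 36 36 36 36 1b b1) = c9 76; tag = H(1c 85 5c 5c 5c 5c 5c c9 76) = a606
m3: inner = H(76 ef 36 36 36 36 36 ff 1f) = 37 5a; tag = H(1c 85 5c 5c 5c 5c 5c 37 5a) = 8a74 ← matches

3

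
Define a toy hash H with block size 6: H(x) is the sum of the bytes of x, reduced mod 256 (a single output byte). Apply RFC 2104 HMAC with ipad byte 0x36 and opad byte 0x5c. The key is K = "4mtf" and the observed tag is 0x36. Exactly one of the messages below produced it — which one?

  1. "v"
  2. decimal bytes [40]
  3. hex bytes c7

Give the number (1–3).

2

Key "4mtf" = 34 6d 74 66 is 4 bytes ≤ B = 6; zero-pad to 6 bytes: K' = 34 6d 74 66 00 00.
K' ⊕ ipad = 02 5b 42 50 36 36; K' ⊕ opad = 68 31 28 3a 5c 5c.
m1: inner = H(02 5b 42 50 36 36 76) = d1; tag = H(68 31 28 3a 5c 5c d1) = 84
m2: inner = H(02 5b 42 50 36 36 28) = 83; tag = H(68 31 28 3a 5c 5c 83) = 36 ← matches
m3: inner = H(02 5b 42 50 36 36 c7) = 22; tag = H(68 31 28 3a 5c 5c 22) = d5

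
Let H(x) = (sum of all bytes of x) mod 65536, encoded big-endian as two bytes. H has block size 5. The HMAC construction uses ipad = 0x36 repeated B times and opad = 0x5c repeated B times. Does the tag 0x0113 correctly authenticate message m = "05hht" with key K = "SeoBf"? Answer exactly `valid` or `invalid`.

invalid

Key "SeoBf" = 53 65 6f 42 66 is exactly B = 5 bytes: K' = 53 65 6f 42 66.
K' ⊕ ipad = 65 53 59 74 50; K' ⊕ opad = 0f 39 33 1e 3a.
Inner hash: sum = 101+83+89+116+80+48+53+104+104+116 = 894 → 03 7e.
Outer hash (recomputed tag): sum = 15+57+51+30+58+3+126 = 340 → 01 54.
Recomputed tag = 0154; claimed = 0113 → mismatch.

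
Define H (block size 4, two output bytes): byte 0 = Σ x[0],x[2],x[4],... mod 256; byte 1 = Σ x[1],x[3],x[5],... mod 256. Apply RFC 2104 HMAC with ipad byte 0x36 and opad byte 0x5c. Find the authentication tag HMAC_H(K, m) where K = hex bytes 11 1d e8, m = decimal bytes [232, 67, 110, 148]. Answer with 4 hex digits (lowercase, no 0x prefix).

5cd5

Key hex bytes 11 1d e8 is 3 bytes ≤ B = 4; zero-pad to 4 bytes: K' = 11 1d e8 00.
K' ⊕ ipad = 27 2b de 36.  K' ⊕ opad = 4d 41 b4 5c.
Inner input = (K'⊕ipad) ∥ m = 27 2b de 36 ∥ e8 43 6e 94.
Inner hash: even-index sum = 603 mod 256 = 91; odd-index sum = 312 mod 256 = 56 → 5b 38.
Outer input = (K'⊕opad) ∥ inner = 4d 41 b4 5c ∥ 5b 38.
Outer hash (tag): even-index sum = 348 mod 256 = 92; odd-index sum = 213 mod 256 = 213 → 5c d5.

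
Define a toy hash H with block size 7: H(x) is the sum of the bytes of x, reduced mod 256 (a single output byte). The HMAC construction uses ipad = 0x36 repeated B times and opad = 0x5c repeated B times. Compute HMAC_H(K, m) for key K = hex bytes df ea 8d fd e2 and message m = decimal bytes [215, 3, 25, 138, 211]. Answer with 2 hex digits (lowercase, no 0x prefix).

Key hex bytes df ea 8d fd e2 is 5 bytes ≤ B = 7; zero-pad to 7 bytes: K' = df ea 8d fd e2 00 00.
K' ⊕ ipad = e9 dc bb cb d4 36 36.  K' ⊕ opad = 83 b6 d1 a1 be 5c 5c.
Inner input = (K'⊕ipad) ∥ m = e9 dc bb cb d4 36 36 ∥ d7 03 19 8a d3.
Inner hash: sum = 233+220+187+203+212+54+54+215+3+25+138+211 = 1755; mod 256 = 219 → db.
Outer input = (K'⊕opad) ∥ inner = 83 b6 d1 a1 be 5c 5c ∥ db.
Outer hash (tag): sum = 131+182+209+161+190+92+92+219 = 1276; mod 256 = 252 → fc.

fc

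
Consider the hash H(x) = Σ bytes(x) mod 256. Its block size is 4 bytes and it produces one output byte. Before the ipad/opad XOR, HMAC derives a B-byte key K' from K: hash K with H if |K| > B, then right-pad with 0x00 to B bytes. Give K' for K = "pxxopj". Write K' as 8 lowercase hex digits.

|K| = 6 > B = 4, so first hash the key.
H(K): sum = 112+120+120+111+112+106 = 681; mod 256 = 169 → a9.
Zero-pad H(K) = a9 to 4 bytes: K' = a9 00 00 00.

a9000000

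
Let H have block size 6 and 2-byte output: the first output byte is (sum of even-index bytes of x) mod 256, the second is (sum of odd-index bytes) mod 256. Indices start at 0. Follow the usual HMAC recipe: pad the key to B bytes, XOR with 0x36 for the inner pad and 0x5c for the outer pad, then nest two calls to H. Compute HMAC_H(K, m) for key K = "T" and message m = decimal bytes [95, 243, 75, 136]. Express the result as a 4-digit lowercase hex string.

Key "T" = 54 is 1 byte ≤ B = 6; zero-pad to 6 bytes: K' = 54 00 00 00 00 00.
K' ⊕ ipad = 62 36 36 36 36 36.  K' ⊕ opad = 08 5c 5c 5c 5c 5c.
Inner input = (K'⊕ipad) ∥ m = 62 36 36 36 36 36 ∥ 5f f3 4b 88.
Inner hash: even-index sum = 376 mod 256 = 120; odd-index sum = 541 mod 256 = 29 → 78 1d.
Outer input = (K'⊕opad) ∥ inner = 08 5c 5c 5c 5c 5c ∥ 78 1d.
Outer hash (tag): even-index sum = 312 mod 256 = 56; odd-index sum = 305 mod 256 = 49 → 38 31.

3831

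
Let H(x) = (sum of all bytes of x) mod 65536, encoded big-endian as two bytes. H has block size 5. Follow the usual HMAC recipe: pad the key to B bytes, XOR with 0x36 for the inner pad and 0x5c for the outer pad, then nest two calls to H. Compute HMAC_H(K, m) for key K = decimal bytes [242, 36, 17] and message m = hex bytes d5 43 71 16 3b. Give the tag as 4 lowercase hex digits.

0271

Key decimal bytes [242, 36, 17] = f2 24 11 is 3 bytes ≤ B = 5; zero-pad to 5 bytes: K' = f2 24 11 00 00.
K' ⊕ ipad = c4 12 27 36 36.  K' ⊕ opad = ae 78 4d 5c 5c.
Inner input = (K'⊕ipad) ∥ m = c4 12 27 36 36 ∥ d5 43 71 16 3b.
Inner hash: sum = 196+18+39+54+54+213+67+113+22+59 = 835 → 03 43.
Outer input = (K'⊕opad) ∥ inner = ae 78 4d 5c 5c ∥ 03 43.
Outer hash (tag): sum = 174+120+77+92+92+3+67 = 625 → 02 71.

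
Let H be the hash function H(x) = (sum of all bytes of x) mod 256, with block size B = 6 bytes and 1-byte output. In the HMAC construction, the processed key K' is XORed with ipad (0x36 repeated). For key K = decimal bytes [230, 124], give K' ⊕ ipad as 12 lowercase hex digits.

d04a36363636

Key decimal bytes [230, 124] = e6 7c is 2 bytes ≤ B = 6; zero-pad to 6 bytes: K' = e6 7c 00 00 00 00.
XOR each byte with 0x36: e6⊕36=d0, 7c⊕36=4a, 00⊕36=36, 00⊕36=36, 00⊕36=36, 00⊕36=36.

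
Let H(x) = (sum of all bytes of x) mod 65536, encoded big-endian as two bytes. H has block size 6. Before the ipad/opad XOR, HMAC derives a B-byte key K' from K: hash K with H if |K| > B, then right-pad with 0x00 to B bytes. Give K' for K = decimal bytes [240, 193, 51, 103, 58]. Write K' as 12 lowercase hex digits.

f0c133673a00

Key decimal bytes [240, 193, 51, 103, 58] = f0 c1 33 67 3a is 5 bytes ≤ B = 6; zero-pad to 6 bytes: K' = f0 c1 33 67 3a 00.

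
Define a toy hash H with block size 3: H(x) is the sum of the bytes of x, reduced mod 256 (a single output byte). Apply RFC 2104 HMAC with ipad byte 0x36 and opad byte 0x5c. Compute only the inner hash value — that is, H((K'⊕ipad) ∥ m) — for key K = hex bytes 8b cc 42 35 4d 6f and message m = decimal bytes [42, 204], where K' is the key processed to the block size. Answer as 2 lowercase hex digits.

1e

Key hex bytes 8b cc 42 35 4d 6f is 6 bytes > B = 3, so hash it first: H(key) = 8a, then zero-pad to 3 bytes: K' = 8a 00 00.
K' ⊕ ipad = bc 36 36.
Inner input = bc 36 36 ∥ 2a cc.
Inner hash: sum = 188+54+54+42+204 = 542; mod 256 = 30 → 1e.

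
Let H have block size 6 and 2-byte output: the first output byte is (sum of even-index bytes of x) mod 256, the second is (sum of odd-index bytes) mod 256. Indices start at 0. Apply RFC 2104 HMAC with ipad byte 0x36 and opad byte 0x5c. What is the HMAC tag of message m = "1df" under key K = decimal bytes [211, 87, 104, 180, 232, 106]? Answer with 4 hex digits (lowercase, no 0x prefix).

Key decimal bytes [211, 87, 104, 180, 232, 106] = d3 57 68 b4 e8 6a is exactly B = 6 bytes: K' = d3 57 68 b4 e8 6a.
K' ⊕ ipad = e5 61 5e 82 de 5c.  K' ⊕ opad = 8f 0b 34 e8 b4 36.
Inner input = (K'⊕ipad) ∥ m = e5 61 5e 82 de 5c ∥ 31 64 66.
Inner hash: even-index sum = 696 mod 256 = 184; odd-index sum = 419 mod 256 = 163 → b8 a3.
Outer input = (K'⊕opad) ∥ inner = 8f 0b 34 e8 b4 36 ∥ b8 a3.
Outer hash (tag): even-index sum = 559 mod 256 = 47; odd-index sum = 460 mod 256 = 204 → 2f cc.

2fcc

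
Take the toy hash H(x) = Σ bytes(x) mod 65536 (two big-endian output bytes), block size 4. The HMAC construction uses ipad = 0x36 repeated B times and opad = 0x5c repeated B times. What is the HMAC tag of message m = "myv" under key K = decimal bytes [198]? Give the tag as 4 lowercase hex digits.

Key decimal bytes [198] = c6 is 1 byte ≤ B = 4; zero-pad to 4 bytes: K' = c6 00 00 00.
K' ⊕ ipad = f0 36 36 36.  K' ⊕ opad = 9a 5c 5c 5c.
Inner input = (K'⊕ipad) ∥ m = f0 36 36 36 ∥ 6d 79 76.
Inner hash: sum = 240+54+54+54+109+121+118 = 750 → 02 ee.
Outer input = (K'⊕opad) ∥ inner = 9a 5c 5c 5c ∥ 02 ee.
Outer hash (tag): sum = 154+92+92+92+2+238 = 670 → 02 9e.

029e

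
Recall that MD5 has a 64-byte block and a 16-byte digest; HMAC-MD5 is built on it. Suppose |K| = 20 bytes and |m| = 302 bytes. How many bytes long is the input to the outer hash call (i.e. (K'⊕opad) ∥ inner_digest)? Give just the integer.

80

Key is 20 ≤ 64 bytes, zero-padded: |K'| = 64.
Outer input = (K'⊕opad) ∥ H(inner) → 64 + 16 = 80 bytes.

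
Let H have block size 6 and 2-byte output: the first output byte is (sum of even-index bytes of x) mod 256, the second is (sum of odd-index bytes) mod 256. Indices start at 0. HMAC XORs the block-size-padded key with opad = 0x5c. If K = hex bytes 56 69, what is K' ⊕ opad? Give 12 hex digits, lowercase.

Key hex bytes 56 69 is 2 bytes ≤ B = 6; zero-pad to 6 bytes: K' = 56 69 00 00 00 00.
XOR each byte with 0x5c: 56⊕5c=0a, 69⊕5c=35, 00⊕5c=5c, 00⊕5c=5c, 00⊕5c=5c, 00⊕5c=5c.

0a355c5c5c5c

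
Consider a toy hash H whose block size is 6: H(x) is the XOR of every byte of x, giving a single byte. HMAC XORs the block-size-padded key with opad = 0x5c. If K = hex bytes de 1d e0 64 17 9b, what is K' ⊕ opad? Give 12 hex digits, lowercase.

Key hex bytes de 1d e0 64 17 9b is exactly B = 6 bytes: K' = de 1d e0 64 17 9b.
XOR each byte with 0x5c: de⊕5c=82, 1d⊕5c=41, e0⊕5c=bc, 64⊕5c=38, 17⊕5c=4b, 9b⊕5c=c7.

8241bc384bc7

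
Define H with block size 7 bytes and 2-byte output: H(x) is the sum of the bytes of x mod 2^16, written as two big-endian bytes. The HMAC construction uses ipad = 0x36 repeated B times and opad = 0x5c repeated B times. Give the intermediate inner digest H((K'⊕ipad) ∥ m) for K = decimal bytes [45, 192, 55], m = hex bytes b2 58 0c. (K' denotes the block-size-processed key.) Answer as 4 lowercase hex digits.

Key decimal bytes [45, 192, 55] = 2d c0 37 is 3 bytes ≤ B = 7; zero-pad to 7 bytes: K' = 2d c0 37 00 00 00 00.
K' ⊕ ipad = 1b f6 01 36 36 36 36.
Inner input = 1b f6 01 36 36 36 36 ∥ b2 58 0c.
Inner hash: sum = 27+246+1+54+54+54+54+178+88+12 = 768 → 03 00.

0300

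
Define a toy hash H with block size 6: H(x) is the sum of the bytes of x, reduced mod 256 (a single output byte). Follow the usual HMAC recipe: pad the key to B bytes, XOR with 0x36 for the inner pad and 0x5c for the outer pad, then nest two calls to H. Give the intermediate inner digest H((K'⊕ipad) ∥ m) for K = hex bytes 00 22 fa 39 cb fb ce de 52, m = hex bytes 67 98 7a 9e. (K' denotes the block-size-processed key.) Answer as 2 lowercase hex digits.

54

Key hex bytes 00 22 fa 39 cb fb ce de 52 is 9 bytes > B = 6, so hash it first: H(key) = 19, then zero-pad to 6 bytes: K' = 19 00 00 00 00 00.
K' ⊕ ipad = 2f 36 36 36 36 36.
Inner input = 2f 36 36 36 36 36 ∥ 67 98 7a 9e.
Inner hash: sum = 47+54+54+54+54+54+103+152+122+158 = 852; mod 256 = 84 → 54.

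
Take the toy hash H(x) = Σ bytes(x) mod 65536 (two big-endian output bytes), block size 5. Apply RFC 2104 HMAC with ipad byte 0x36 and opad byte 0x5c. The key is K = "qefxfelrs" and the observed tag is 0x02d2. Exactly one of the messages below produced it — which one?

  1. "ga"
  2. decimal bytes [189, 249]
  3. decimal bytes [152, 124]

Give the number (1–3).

3

Key "qefxfelrs" = 71 65 66 78 66 65 6c 72 73 is 9 bytes > B = 5, so hash it first: H(key) = 03 d0, then zero-pad to 5 bytes: K' = 03 d0 00 00 00.
K' ⊕ ipad = 35 e6 36 36 36; K' ⊕ opad = 5f 8c 5c 5c 5c.
m1: inner = H(35 e6 36 36 36 67 61) = 02 85; tag = H(5f 8c 5c 5c 5c 02 85) = 0286
m2: inner = H(35 e6 36 36 36 bd f9) = 03 73; tag = H(5f 8c 5c 5c 5c 03 73) = 0275
m3: inner = H(35 e6 36 36 36 98 7c) = 02 d1; tag = H(5f 8c 5c 5c 5c 02 d1) = 02d2 ← matches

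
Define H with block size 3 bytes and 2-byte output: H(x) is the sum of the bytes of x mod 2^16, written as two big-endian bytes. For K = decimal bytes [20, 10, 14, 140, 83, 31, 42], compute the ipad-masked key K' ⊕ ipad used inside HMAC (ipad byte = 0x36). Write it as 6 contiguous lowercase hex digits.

376236

Key decimal bytes [20, 10, 14, 140, 83, 31, 42] = 14 0a 0e 8c 53 1f 2a is 7 bytes > B = 3, so hash it first: H(key) = 01 54, then zero-pad to 3 bytes: K' = 01 54 00.
XOR each byte with 0x36: 01⊕36=37, 54⊕36=62, 00⊕36=36.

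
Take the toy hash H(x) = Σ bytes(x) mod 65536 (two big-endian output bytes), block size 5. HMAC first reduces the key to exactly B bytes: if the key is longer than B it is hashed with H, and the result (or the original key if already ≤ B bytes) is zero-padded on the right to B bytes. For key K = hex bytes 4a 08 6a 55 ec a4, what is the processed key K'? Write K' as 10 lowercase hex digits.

02a1000000

|K| = 6 > B = 5, so first hash the key.
H(K): sum = 74+8+106+85+236+164 = 673 → 02 a1.
Zero-pad H(K) = 02 a1 to 5 bytes: K' = 02 a1 00 00 00.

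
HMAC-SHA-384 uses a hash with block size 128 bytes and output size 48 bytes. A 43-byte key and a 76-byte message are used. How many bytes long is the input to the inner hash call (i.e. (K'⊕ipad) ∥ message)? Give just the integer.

Key is 43 ≤ 128 bytes, zero-padded: |K'| = 128.
Inner input = (K'⊕ipad) ∥ m → 128 + 76 = 204 bytes.

204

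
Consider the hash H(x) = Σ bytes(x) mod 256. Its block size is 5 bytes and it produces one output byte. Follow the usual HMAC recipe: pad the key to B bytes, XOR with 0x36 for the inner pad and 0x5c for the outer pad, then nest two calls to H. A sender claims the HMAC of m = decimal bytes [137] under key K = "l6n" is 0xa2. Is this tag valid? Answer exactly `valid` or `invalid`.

invalid

Key "l6n" = 6c 36 6e is 3 bytes ≤ B = 5; zero-pad to 5 bytes: K' = 6c 36 6e 00 00.
K' ⊕ ipad = 5a 00 58 36 36; K' ⊕ opad = 30 6a 32 5c 5c.
Inner hash: sum = 90+0+88+54+54+137 = 423; mod 256 = 167 → a7.
Outer hash (recomputed tag): sum = 48+106+50+92+92+167 = 555; mod 256 = 43 → 2b.
Recomputed tag = 2b; claimed = a2 → mismatch.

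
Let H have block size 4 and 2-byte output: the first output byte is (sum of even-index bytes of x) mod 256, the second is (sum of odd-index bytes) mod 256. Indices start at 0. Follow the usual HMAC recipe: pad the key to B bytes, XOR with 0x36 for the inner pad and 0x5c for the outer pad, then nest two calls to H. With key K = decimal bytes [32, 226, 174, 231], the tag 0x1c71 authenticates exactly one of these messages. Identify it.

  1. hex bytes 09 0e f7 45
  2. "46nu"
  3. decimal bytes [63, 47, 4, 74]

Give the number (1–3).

Key decimal bytes [32, 226, 174, 231] = 20 e2 ae e7 is exactly B = 4 bytes: K' = 20 e2 ae e7.
K' ⊕ ipad = 16 d4 98 d1; K' ⊕ opad = 7c be f2 bb.
m1: inner = H(16 d4 98 d1 09 0e f7 45) = ae f8; tag = H(7c be f2 bb ae f8) = 1c71 ← matches
m2: inner = H(16 d4 98 d1 34 36 6e 75) = 50 50; tag = H(7c be f2 bb 50 50) = bec9
m3: inner = H(16 d4 98 d1 3f 2f 04 4a) = f1 1e; tag = H(7c be f2 bb f1 1e) = 5f97

1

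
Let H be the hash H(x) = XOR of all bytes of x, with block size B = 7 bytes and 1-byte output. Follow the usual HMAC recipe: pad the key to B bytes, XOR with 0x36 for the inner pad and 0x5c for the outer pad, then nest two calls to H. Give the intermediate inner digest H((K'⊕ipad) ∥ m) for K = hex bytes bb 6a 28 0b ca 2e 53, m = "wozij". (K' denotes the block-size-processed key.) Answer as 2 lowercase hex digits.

12

Key hex bytes bb 6a 28 0b ca 2e 53 is exactly B = 7 bytes: K' = bb 6a 28 0b ca 2e 53.
K' ⊕ ipad = 8d 5c 1e 3d fc 18 65.
Inner input = 8d 5c 1e 3d fc 18 65 ∥ 77 6f 7a 69 6a.
Inner hash: XOR 8d⊕5c⊕1e⊕3d⊕fc⊕18⊕65⊕77⊕6f⊕7a⊕69⊕6a = 12.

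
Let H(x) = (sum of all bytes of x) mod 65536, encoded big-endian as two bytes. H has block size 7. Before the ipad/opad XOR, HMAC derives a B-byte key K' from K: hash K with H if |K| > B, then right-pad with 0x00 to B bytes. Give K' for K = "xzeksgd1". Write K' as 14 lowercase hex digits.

|K| = 8 > B = 7, so first hash the key.
H(K): sum = 120+122+101+107+115+103+100+49 = 817 → 03 31.
Zero-pad H(K) = 03 31 to 7 bytes: K' = 03 31 00 00 00 00 00.

03310000000000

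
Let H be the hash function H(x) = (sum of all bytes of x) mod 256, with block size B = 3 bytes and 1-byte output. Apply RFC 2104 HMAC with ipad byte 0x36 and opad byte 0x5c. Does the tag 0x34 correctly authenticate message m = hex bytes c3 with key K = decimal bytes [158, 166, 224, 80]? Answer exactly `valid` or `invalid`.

invalid

Key decimal bytes [158, 166, 224, 80] = 9e a6 e0 50 is 4 bytes > B = 3, so hash it first: H(key) = 74, then zero-pad to 3 bytes: K' = 74 00 00.
K' ⊕ ipad = 42 36 36; K' ⊕ opad = 28 5c 5c.
Inner hash: sum = 66+54+54+195 = 369; mod 256 = 113 → 71.
Outer hash (recomputed tag): sum = 40+92+92+113 = 337; mod 256 = 81 → 51.
Recomputed tag = 51; claimed = 34 → mismatch.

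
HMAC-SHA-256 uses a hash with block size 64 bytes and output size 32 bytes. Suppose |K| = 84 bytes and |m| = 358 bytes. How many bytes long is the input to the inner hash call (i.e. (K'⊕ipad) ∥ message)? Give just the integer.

Key is 84 > 64 bytes, so it is hashed to 32 bytes then zero-padded to 64: |K'| = 64.
Inner input = (K'⊕ipad) ∥ m → 64 + 358 = 422 bytes.

422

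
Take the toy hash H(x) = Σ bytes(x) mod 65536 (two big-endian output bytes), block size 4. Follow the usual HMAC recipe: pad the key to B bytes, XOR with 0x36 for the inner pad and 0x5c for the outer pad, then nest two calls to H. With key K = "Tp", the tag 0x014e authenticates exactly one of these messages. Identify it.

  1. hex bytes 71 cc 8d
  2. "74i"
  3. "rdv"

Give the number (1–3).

3

Key "Tp" = 54 70 is 2 bytes ≤ B = 4; zero-pad to 4 bytes: K' = 54 70 00 00.
K' ⊕ ipad = 62 46 36 36; K' ⊕ opad = 08 2c 5c 5c.
m1: inner = H(62 46 36 36 71 cc 8d) = 02 de; tag = H(08 2c 5c 5c 02 de) = 01cc
m2: inner = H(62 46 36 36 37 34 69) = 01 e8; tag = H(08 2c 5c 5c 01 e8) = 01d5
m3: inner = H(62 46 36 36 72 64 76) = 02 60; tag = H(08 2c 5c 5c 02 60) = 014e ← matches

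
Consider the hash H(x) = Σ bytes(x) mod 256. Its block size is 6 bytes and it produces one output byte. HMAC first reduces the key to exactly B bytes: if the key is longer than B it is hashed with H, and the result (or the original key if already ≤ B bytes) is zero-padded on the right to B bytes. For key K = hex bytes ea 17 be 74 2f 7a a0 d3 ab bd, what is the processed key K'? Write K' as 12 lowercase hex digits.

b70000000000

|K| = 10 > B = 6, so first hash the key.
H(K): sum = 234+23+190+116+47+122+160+211+171+189 = 1463; mod 256 = 183 → b7.
Zero-pad H(K) = b7 to 6 bytes: K' = b7 00 00 00 00 00.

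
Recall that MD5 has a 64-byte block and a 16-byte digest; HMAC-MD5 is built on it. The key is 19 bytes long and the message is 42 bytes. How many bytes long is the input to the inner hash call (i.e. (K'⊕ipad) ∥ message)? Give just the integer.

106

Key is 19 ≤ 64 bytes, zero-padded: |K'| = 64.
Inner input = (K'⊕ipad) ∥ m → 64 + 42 = 106 bytes.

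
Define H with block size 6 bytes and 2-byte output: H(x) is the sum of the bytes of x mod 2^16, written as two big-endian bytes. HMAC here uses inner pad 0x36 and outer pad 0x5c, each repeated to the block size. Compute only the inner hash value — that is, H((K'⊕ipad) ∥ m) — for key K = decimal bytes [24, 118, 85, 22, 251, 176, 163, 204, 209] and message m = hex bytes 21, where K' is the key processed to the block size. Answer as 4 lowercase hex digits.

Key decimal bytes [24, 118, 85, 22, 251, 176, 163, 204, 209] = 18 76 55 16 fb b0 a3 cc d1 is 9 bytes > B = 6, so hash it first: H(key) = 04 e4, then zero-pad to 6 bytes: K' = 04 e4 00 00 00 00.
K' ⊕ ipad = 32 d2 36 36 36 36.
Inner input = 32 d2 36 36 36 36 ∥ 21.
Inner hash: sum = 50+210+54+54+54+54+33 = 509 → 01 fd.

01fd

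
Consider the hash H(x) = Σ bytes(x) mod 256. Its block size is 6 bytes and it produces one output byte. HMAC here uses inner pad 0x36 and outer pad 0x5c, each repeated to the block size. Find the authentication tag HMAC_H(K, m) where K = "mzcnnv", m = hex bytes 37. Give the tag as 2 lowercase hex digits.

47

Key "mzcnnv" = 6d 7a 63 6e 6e 76 is exactly B = 6 bytes: K' = 6d 7a 63 6e 6e 76.
K' ⊕ ipad = 5b 4c 55 58 58 40.  K' ⊕ opad = 31 26 3f 32 32 2a.
Inner input = (K'⊕ipad) ∥ m = 5b 4c 55 58 58 40 ∥ 37.
Inner hash: sum = 91+76+85+88+88+64+55 = 547; mod 256 = 35 → 23.
Outer input = (K'⊕opad) ∥ inner = 31 26 3f 32 32 2a ∥ 23.
Outer hash (tag): sum = 49+38+63+50+50+42+35 = 327; mod 256 = 71 → 47.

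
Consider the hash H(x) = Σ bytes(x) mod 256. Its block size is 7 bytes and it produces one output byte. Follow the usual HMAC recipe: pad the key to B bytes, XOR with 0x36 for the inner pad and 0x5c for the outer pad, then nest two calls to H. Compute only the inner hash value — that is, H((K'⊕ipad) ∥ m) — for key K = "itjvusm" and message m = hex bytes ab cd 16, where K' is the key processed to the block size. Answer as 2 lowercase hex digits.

ae

Key "itjvusm" = 69 74 6a 76 75 73 6d is exactly B = 7 bytes: K' = 69 74 6a 76 75 73 6d.
K' ⊕ ipad = 5f 42 5c 40 43 45 5b.
Inner input = 5f 42 5c 40 43 45 5b ∥ ab cd 16.
Inner hash: sum = 95+66+92+64+67+69+91+171+205+22 = 942; mod 256 = 174 → ae.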